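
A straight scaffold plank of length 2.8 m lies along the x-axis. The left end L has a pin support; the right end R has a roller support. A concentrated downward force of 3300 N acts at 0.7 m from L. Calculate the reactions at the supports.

L_x = 0, L_y = 2475 N, R_y = 825.0 N

Moments about L: R_y·2.8 − 3300·0.7 = 0 → R_y = 2310/2.8 = 825.0 N.
ΣF_y = 0: L_y + 825 − 3300 = 0 → L_y = 2475 N.
ΣF_x = 0: no horizontal applied forces, so L_x = 0.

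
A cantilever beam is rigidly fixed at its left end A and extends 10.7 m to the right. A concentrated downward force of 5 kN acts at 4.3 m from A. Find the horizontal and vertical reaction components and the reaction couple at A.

A_x = 0, A_y = 5.000 kN, M_A = 21.50 kN·m

ΣF_x = 0: A_x = 0.
ΣF_y = 0: A_y − 5 = 0 → A_y = 5.000 kN.
ΣM about A: M_A − 5·4.3 = 0 → M_A = 21.50 kN·m.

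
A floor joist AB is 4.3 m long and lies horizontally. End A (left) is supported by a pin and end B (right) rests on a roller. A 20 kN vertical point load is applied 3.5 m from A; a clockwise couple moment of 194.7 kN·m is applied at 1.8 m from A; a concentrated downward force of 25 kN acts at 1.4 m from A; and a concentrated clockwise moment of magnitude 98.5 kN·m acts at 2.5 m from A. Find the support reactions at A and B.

Taking moments about A: B_y·4.3 − 20·3.5 − 194.7 − 25·1.4 − 98.5 = 0 → B_y = 398.2/4.3 = 92.6047 ≈ 92.60 kN.
ΣF_y = 0: A_y + 92.6047 − 20 − 25 = 0 → A_y = -47.60 kN.
ΣF_x = 0: no horizontal applied forces, so A_x = 0.

A_x = 0, A_y = -47.60 kN, B_y = 92.60 kN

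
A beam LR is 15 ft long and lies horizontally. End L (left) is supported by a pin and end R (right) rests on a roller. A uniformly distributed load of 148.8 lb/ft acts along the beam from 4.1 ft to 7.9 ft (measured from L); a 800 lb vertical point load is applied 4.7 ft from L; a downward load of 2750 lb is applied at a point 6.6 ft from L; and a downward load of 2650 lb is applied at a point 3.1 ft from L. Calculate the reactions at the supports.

L_x = 0, L_y = 4531 lb, R_y = 2235 lb

Resultant of the distributed load: 148.8 × 3.8 = 565.44 lb at 6 ft from L.
ΣM about L: R_y·15 − (148.8·3.8)·6 − 800·4.7 − 2750·6.6 − 2650·3.1 = 0 → R_y = 33517.64/15 = 2234.51 ≈ 2235 lb.
ΣF_y = 0: L_y + 2234.51 − 148.8·3.8 − 800 − 2750 − 2650 = 0 → L_y = 4531 lb.
ΣF_x = 0: no horizontal applied forces, so L_x = 0.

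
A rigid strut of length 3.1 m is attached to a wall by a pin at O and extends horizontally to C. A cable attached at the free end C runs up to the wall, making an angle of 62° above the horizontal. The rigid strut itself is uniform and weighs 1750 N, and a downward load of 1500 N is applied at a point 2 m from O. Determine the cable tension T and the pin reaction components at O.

T = 2087 N, O_x = 979.8 N, O_y = 1407 N

ΣM about O: T·sin62°·3.1 − 1750·1.55 − 1500·2 = 0 → T = 5712.5/(3.1·0.882948) = 2087.03 ≈ 2087 N.
ΣF_x = 0: O_x − T·cos62° = 0 → O_x = 2087.03 × 0.469472 = 979.8 N.
ΣF_y = 0: O_y + T·sin62° − 1750 − 1500 = 0 → O_y = 3250 − 2087.03 × 0.882948 = 1407 N.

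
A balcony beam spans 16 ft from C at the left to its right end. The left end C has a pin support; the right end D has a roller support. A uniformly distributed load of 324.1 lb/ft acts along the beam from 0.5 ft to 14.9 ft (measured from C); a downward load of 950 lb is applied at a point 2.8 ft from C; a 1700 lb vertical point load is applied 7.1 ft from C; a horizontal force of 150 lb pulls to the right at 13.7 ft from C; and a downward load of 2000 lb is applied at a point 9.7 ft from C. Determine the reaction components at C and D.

Resultant of the distributed load: 324.1 × 14.4 = 4667.04 lb at 7.7 ft from C.
Taking moments about C: D_y·16 − (324.1·14.4)·7.7 − 950·2.8 − 1700·7.1 − 2000·9.7 = 0 → D_y = 70066.208/16 = 4379.14 ≈ 4379 lb.
ΣF_y = 0: C_y + 4379.14 − 324.1·14.4 − 950 − 1700 − 2000 = 0 → C_y = 4938 lb.
ΣF_x = 0: C_x + 150 = 0 → C_x = -150.0 lb.

C_x = -150.0 lb, C_y = 4938 lb, D_y = 4379 lb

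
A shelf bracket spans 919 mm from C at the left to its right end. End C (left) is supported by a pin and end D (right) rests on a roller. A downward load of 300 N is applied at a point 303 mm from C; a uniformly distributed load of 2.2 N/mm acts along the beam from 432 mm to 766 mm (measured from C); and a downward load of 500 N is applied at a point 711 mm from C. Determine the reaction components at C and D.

Resultant of the distributed load: 2.2 × 334 = 734.8 N at 599 mm from C.
Moments about C: D_y·919 − 300·303 − (2.2·334)·599 − 500·711 = 0 → D_y = 886545.2/919 = 964.685 ≈ 964.7 N.
ΣF_y = 0: C_y + 964.685 − 300 − 2.2·334 − 500 = 0 → C_y = 570.1 N.
ΣF_x = 0: no horizontal applied forces, so C_x = 0.

C_x = 0, C_y = 570.1 N, D_y = 964.7 N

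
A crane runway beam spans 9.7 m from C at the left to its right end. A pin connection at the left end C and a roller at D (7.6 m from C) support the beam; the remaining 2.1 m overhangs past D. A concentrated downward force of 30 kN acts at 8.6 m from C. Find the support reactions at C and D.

ΣM about C: D_y·7.6 − 30·8.6 = 0 → D_y = 258/7.6 = 33.9474 ≈ 33.95 kN.
ΣF_y = 0: C_y + 33.9474 − 30 = 0 → C_y = -3.947 kN.
ΣF_x = 0: no horizontal applied forces, so C_x = 0.

C_x = 0, C_y = -3.947 kN, D_y = 33.95 kN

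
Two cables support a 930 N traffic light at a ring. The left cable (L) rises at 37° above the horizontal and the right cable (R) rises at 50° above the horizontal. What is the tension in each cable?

T_L = 598.6 N, T_R = 743.8 N

ΣF_x = 0: −T_L·cos37° + T_R·cos50° = 0 → T_R = 1.24246·T_L.
ΣF_y = 0: T_L·sin37° + T_R·sin50° = 930.
Substitute: T_L·(0.601815 + 1.24246·0.766044) = 930 → T_L = 598.612 ≈ 598.6 N.
Then T_R = 1.24246 × 598.612 = 743.8 N.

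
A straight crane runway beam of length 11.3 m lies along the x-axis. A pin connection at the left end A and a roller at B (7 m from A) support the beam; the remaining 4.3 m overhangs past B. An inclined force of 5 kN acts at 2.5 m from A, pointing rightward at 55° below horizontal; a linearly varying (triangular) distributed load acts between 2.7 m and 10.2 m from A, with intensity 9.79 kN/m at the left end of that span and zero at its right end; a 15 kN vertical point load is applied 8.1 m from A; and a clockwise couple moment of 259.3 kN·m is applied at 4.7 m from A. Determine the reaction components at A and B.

Resultant of the triangular load: ½ × 9.79 × 7.5 = 36.7125 kN, acting at 5.2 m from A (one-third of the span from the peak).
Moments about A: B_y·7 − 5·sin55°·2.5 − (½·9.79·7.5)·5.2 − 15·8.1 − 259.3 = 0 → B_y = 581.944/7 = 83.1349 ≈ 83.13 kN.
ΣF_y = 0: A_y + 83.1349 − 5·sin55° − ½·9.79·7.5 − 15 = 0 → A_y = -27.33 kN.
ΣF_x = 0: A_x + 5·cos55° = 0 → A_x = -2.868 kN.

A_x = -2.868 kN, A_y = -27.33 kN, B_y = 83.13 kN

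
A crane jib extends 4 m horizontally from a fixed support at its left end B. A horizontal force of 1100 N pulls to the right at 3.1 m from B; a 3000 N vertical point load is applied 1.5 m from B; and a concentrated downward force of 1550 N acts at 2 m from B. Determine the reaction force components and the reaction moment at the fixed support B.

ΣF_x = 0: B_x + 1100 = 0 → B_x = -1100 N.
ΣF_y = 0: B_y − 3000 − 1550 = 0 → B_y = 4550 N.
ΣM about B: M_B − 3000·1.5 − 1550·2 = 0 → M_B = 7600 N·m.

B_x = -1100 N, B_y = 4550 N, M_B = 7600 N·m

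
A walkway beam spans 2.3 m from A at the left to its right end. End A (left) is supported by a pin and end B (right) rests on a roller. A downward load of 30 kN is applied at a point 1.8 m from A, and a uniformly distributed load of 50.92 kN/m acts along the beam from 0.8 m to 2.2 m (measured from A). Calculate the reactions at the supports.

A_x = 0, A_y = 31.32 kN, B_y = 69.97 kN

Resultant of the distributed load: 50.92 × 1.4 = 71.288 kN at 1.5 m from A.
ΣM about A: B_y·2.3 − 30·1.8 − (50.92·1.4)·1.5 = 0 → B_y = 160.932/2.3 = 69.9704 ≈ 69.97 kN.
ΣF_y = 0: A_y + 69.9704 − 30 − 50.92·1.4 = 0 → A_y = 31.32 kN.
ΣF_x = 0: no horizontal applied forces, so A_x = 0.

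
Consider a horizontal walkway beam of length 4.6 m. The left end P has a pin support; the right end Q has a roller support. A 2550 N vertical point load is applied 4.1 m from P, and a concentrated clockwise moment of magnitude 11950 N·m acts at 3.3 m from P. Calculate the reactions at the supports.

Taking moments about P: Q_y·4.6 − 2550·4.1 − 11950 = 0 → Q_y = 22405/4.6 = 4870.65 ≈ 4871 N.
ΣF_y = 0: P_y + 4870.65 − 2550 = 0 → P_y = -2321 N.
ΣF_x = 0: no horizontal applied forces, so P_x = 0.

P_x = 0, P_y = -2321 N, Q_y = 4871 N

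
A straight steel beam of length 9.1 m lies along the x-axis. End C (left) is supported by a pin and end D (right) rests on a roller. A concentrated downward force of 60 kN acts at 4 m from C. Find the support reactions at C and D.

ΣM about C: D_y·9.1 − 60·4 = 0 → D_y = 240/9.1 = 26.3736 ≈ 26.37 kN.
ΣF_y = 0: C_y + 26.3736 − 60 = 0 → C_y = 33.63 kN.
ΣF_x = 0: no horizontal applied forces, so C_x = 0.

C_x = 0, C_y = 33.63 kN, D_y = 26.37 kN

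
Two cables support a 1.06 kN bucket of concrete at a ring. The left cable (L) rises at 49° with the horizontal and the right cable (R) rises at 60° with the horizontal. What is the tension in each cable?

T_L = 0.5605 kN, T_R = 0.7355 kN

ΣF_x = 0: −T_L·cos49° + T_R·cos60° = 0 → T_R = 1.31212·T_L.
ΣF_y = 0: T_L·sin49° + T_R·sin60° = 1.06.
Substitute: T_L·(0.75471 + 1.31212·0.866025) = 1.06 → T_L = 0.560538 ≈ 0.5605 kN.
Then T_R = 1.31212 × 0.560538 = 0.7355 kN.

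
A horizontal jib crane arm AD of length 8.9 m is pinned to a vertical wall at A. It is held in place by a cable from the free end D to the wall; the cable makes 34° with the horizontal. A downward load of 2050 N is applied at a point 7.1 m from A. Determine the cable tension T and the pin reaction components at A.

ΣM about A: T·sin34°·8.9 − 2050·7.1 = 0 → T = 14555/(8.9·0.559193) = 2924.56 ≈ 2925 N.
ΣF_x = 0: A_x − T·cos34° = 0 → A_x = 2924.56 × 0.829038 = 2425 N.
ΣF_y = 0: A_y + T·sin34° − 2050 = 0 → A_y = 2050 − 2924.56 × 0.559193 = 414.6 N.

T = 2925 N, A_x = 2425 N, A_y = 414.6 N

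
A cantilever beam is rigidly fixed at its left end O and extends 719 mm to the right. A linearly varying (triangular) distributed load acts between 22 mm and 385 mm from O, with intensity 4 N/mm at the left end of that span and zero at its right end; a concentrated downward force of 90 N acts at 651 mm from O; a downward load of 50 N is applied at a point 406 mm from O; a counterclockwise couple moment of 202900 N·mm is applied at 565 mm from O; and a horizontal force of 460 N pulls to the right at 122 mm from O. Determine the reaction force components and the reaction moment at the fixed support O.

Resultant of the triangular load: ½ × 4 × 363 = 726 N, acting at 143 mm from O (one-third of the span from the peak).
ΣF_x = 0: O_x + 460 = 0 → O_x = -460.0 N.
ΣF_y = 0: O_y − ½·4·363 − 90 − 50 = 0 → O_y = 866.0 N.
ΣM about O: M_O − (½·4·363)·143 − 90·651 − 50·406 + 202900 = 0 → M_O = -20190 N·mm.

O_x = -460.0 N, O_y = 866.0 N, M_O = -20190 N·mm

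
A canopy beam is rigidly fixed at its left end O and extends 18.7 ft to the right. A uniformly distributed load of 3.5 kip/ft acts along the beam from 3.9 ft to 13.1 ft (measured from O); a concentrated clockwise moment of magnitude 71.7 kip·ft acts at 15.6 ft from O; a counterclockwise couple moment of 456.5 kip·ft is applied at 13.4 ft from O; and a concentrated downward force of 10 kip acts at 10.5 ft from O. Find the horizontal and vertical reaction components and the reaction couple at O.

O_x = 0, O_y = 42.20 kip, M_O = -6.100 kip·ft

Resultant of the distributed load: 3.5 × 9.2 = 32.2 kip at 8.5 ft from O.
ΣF_x = 0: O_x = 0.
ΣF_y = 0: O_y − 3.5·9.2 − 10 = 0 → O_y = 42.20 kip.
ΣM about O: M_O − (3.5·9.2)·8.5 − 71.7 + 456.5 − 10·10.5 = 0 → M_O = -6.100 kip·ft.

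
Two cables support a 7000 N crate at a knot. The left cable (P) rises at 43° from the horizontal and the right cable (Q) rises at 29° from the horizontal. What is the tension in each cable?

ΣF_x = 0: −T_P·cos43° + T_Q·cos29° = 0 → T_Q = 0.836196·T_P.
ΣF_y = 0: T_P·sin43° + T_Q·sin29° = 7000.
Substitute: T_P·(0.681998 + 0.836196·0.48481) = 7000 → T_P = 6437.41 ≈ 6437 N.
Then T_Q = 0.836196 × 6437.41 = 5383 N.

T_P = 6437 N, T_Q = 5383 N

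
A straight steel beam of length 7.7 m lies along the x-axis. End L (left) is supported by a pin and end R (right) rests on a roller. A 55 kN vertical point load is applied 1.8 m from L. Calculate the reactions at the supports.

Moments about L: R_y·7.7 − 55·1.8 = 0 → R_y = 99/7.7 = 12.8571 ≈ 12.86 kN.
ΣF_y = 0: L_y + 12.8571 − 55 = 0 → L_y = 42.14 kN.
ΣF_x = 0: no horizontal applied forces, so L_x = 0.

L_x = 0, L_y = 42.14 kN, R_y = 12.86 kN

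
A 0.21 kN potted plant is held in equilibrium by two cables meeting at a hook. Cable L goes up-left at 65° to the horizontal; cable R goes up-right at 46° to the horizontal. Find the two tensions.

T_L = 0.1563 kN, T_R = 0.09506 kN

ΣF_x = 0: −T_L·cos65° + T_R·cos46° = 0 → T_R = 0.608383·T_L.
ΣF_y = 0: T_L·sin65° + T_R·sin46° = 0.21.
Substitute: T_L·(0.906308 + 0.608383·0.71934) = 0.21 → T_L = 0.156257 ≈ 0.1563 kN.
Then T_R = 0.608383 × 0.156257 = 0.09506 kN.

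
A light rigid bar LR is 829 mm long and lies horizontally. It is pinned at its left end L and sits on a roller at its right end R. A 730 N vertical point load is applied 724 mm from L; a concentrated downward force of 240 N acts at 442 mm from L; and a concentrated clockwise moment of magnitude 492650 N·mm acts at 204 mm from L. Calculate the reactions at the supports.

Moments about L: R_y·829 − 730·724 − 240·442 − 492650 = 0 → R_y = 1127250/829 = 1359.77 ≈ 1360 N.
ΣF_y = 0: L_y + 1359.77 − 730 − 240 = 0 → L_y = -389.8 N.
ΣF_x = 0: no horizontal applied forces, so L_x = 0.

L_x = 0, L_y = -389.8 N, R_y = 1360 N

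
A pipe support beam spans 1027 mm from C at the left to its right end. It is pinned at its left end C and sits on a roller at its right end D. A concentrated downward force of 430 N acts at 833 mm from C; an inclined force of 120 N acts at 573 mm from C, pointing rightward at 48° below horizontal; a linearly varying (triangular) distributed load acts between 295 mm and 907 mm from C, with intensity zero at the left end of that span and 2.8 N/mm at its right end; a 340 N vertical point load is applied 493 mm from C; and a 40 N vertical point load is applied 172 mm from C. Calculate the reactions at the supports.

C_x = -80.30 N, C_y = 601.0 N, D_y = 1155 N

Resultant of the triangular load: ½ × 2.8 × 612 = 856.8 N, acting at 703 mm from C (one-third of the span from the peak).
Moments about C: D_y·1027 − 430·833 − 120·sin48°·573 − (½·2.8·612)·703 − 340·493 − 40·172 = 0 → D_y = 1186120/1027 = 1154.94 ≈ 1155 N.
ΣF_y = 0: C_y + 1154.94 − 430 − 120·sin48° − ½·2.8·612 − 340 − 40 = 0 → C_y = 601.0 N.
ΣF_x = 0: C_x + 120·cos48° = 0 → C_x = -80.30 N.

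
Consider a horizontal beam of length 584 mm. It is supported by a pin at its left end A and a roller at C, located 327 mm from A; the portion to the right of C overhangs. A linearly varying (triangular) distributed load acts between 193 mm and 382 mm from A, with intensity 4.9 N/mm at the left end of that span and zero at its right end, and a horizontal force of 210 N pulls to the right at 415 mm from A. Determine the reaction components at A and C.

Resultant of the triangular load: ½ × 4.9 × 189 = 463.05 N, acting at 256 mm from A (one-third of the span from the peak).
Moments about A: C_y·327 − (½·4.9·189)·256 = 0 → C_y = 118540.8/327 = 362.51 ≈ 362.5 N.
ΣF_y = 0: A_y + 362.51 − ½·4.9·189 = 0 → A_y = 100.5 N.
ΣF_x = 0: A_x + 210 = 0 → A_x = -210.0 N.

A_x = -210.0 N, A_y = 100.5 N, C_y = 362.5 N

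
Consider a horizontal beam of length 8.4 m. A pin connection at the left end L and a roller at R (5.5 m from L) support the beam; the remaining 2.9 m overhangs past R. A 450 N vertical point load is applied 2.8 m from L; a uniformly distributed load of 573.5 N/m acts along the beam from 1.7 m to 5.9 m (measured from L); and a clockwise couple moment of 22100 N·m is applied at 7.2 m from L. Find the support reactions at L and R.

L_x = 0, L_y = -3053 N, R_y = 5911 N

Resultant of the distributed load: 573.5 × 4.2 = 2408.7 N at 3.8 m from L.
Moments about L: R_y·5.5 − 450·2.8 − (573.5·4.2)·3.8 − 22100 = 0 → R_y = 32513.06/5.5 = 5911.47 ≈ 5911 N.
ΣF_y = 0: L_y + 5911.47 − 450 − 573.5·4.2 = 0 → L_y = -3053 N.
ΣF_x = 0: no horizontal applied forces, so L_x = 0.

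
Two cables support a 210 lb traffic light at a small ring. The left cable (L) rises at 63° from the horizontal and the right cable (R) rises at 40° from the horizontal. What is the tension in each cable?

ΣF_x = 0: −T_L·cos63° + T_R·cos40° = 0 → T_R = 0.592643·T_L.
ΣF_y = 0: T_L·sin63° + T_R·sin40° = 210.
Substitute: T_L·(0.891007 + 0.592643·0.642788) = 210 → T_L = 165.101 ≈ 165.1 lb.
Then T_R = 0.592643 × 165.101 = 97.85 lb.

T_L = 165.1 lb, T_R = 97.85 lb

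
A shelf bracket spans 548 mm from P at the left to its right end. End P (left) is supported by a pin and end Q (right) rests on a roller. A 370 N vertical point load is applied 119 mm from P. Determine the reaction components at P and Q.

P_x = 0, P_y = 289.7 N, Q_y = 80.35 N

Moments about P: Q_y·548 − 370·119 = 0 → Q_y = 44030/548 = 80.3467 ≈ 80.35 N.
ΣF_y = 0: P_y + 80.3467 − 370 = 0 → P_y = 289.7 N.
ΣF_x = 0: no horizontal applied forces, so P_x = 0.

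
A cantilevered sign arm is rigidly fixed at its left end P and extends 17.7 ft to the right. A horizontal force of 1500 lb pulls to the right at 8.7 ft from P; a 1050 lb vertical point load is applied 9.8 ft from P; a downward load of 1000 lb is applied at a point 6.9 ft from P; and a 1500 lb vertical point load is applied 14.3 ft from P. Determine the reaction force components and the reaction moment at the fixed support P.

ΣF_x = 0: P_x + 1500 = 0 → P_x = -1500 lb.
ΣF_y = 0: P_y − 1050 − 1000 − 1500 = 0 → P_y = 3550 lb.
ΣM about P: M_P − 1050·9.8 − 1000·6.9 − 1500·14.3 = 0 → M_P = 38640 lb·ft.

P_x = -1500 lb, P_y = 3550 lb, M_P = 38640 lb·ft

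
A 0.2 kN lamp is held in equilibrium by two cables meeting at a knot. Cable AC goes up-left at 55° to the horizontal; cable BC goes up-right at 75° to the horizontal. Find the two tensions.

ΣF_x = 0: −T_AC·cos55° + T_BC·cos75° = 0 → T_BC = 2.21613·T_AC.
ΣF_y = 0: T_AC·sin55° + T_BC·sin75° = 0.2.
Substitute: T_AC·(0.819152 + 2.21613·0.965926) = 0.2 → T_AC = 0.0675728 ≈ 0.06757 kN.
Then T_BC = 2.21613 × 0.0675728 = 0.1498 kN.

T_AC = 0.06757 kN, T_BC = 0.1498 kN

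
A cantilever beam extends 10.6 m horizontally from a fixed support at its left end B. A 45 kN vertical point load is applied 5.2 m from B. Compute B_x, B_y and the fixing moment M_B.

B_x = 0, B_y = 45.00 kN, M_B = 234.0 kN·m

ΣF_x = 0: B_x = 0.
ΣF_y = 0: B_y − 45 = 0 → B_y = 45.00 kN.
ΣM about B: M_B − 45·5.2 = 0 → M_B = 234.0 kN·m.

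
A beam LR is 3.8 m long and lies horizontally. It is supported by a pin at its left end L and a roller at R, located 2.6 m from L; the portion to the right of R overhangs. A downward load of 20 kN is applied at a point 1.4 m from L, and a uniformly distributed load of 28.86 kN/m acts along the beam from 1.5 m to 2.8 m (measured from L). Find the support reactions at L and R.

L_x = 0, L_y = 15.72 kN, R_y = 41.79 kN

Resultant of the distributed load: 28.86 × 1.3 = 37.518 kN at 2.15 m from L.
ΣM about L: R_y·2.6 − 20·1.4 − (28.86·1.3)·2.15 = 0 → R_y = 108.6637/2.6 = 41.7937 ≈ 41.79 kN.
ΣF_y = 0: L_y + 41.7937 − 20 − 28.86·1.3 = 0 → L_y = 15.72 kN.
ΣF_x = 0: no horizontal applied forces, so L_x = 0.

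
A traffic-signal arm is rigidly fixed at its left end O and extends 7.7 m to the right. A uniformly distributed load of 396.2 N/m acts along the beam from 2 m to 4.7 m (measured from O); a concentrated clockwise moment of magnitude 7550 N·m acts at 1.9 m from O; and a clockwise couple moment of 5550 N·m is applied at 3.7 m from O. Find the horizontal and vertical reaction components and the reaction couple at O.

O_x = 0, O_y = 1070 N, M_O = 16680 N·m

Resultant of the distributed load: 396.2 × 2.7 = 1069.74 N at 3.35 m from O.
ΣF_x = 0: O_x = 0.
ΣF_y = 0: O_y − 396.2·2.7 = 0 → O_y = 1070 N.
ΣM about O: M_O − (396.2·2.7)·3.35 − 7550 − 5550 = 0 → M_O = 16680 N·m.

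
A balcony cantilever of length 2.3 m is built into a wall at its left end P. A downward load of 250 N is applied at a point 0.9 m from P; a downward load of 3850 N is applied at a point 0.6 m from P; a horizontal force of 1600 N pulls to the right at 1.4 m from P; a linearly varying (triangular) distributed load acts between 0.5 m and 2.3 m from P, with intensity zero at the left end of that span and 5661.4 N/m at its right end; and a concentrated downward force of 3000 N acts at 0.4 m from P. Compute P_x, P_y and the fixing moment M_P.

P_x = -1600 N, P_y = 12200 N, M_P = 12400 N·m

Resultant of the triangular load: ½ × 5661.4 × 1.8 = 5095.26 N, acting at 1.7 m from P (one-third of the span from the peak).
ΣF_x = 0: P_x + 1600 = 0 → P_x = -1600 N.
ΣF_y = 0: P_y − 250 − 3850 − ½·5661.4·1.8 − 3000 = 0 → P_y = 12200 N.
ΣM about P: M_P − 250·0.9 − 3850·0.6 − (½·5661.4·1.8)·1.7 − 3000·0.4 = 0 → M_P = 12400 N·m.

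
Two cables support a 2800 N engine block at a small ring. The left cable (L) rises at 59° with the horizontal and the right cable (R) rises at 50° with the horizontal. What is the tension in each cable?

ΣF_x = 0: −T_L·cos59° + T_R·cos50° = 0 → T_R = 0.801257·T_L.
ΣF_y = 0: T_L·sin59° + T_R·sin50° = 2800.
Substitute: T_L·(0.857167 + 0.801257·0.766044) = 2800 → T_L = 1903.51 ≈ 1904 N.
Then T_R = 0.801257 × 1903.51 = 1525 N.

T_L = 1904 N, T_R = 1525 N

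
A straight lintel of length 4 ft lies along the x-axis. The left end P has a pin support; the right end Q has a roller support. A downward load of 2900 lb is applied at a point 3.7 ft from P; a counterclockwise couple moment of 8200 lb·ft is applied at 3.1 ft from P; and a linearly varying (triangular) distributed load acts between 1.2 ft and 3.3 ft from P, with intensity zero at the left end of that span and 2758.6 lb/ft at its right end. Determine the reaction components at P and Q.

P_x = 0, P_y = 3281 lb, Q_y = 2515 lb

Resultant of the triangular load: ½ × 2758.6 × 2.1 = 2896.53 lb, acting at 2.6 ft from P (one-third of the span from the peak).
Taking moments about P: Q_y·4 − 2900·3.7 + 8200 − (½·2758.6·2.1)·2.6 = 0 → Q_y = 10060.978/4 = 2515.24 ≈ 2515 lb.
ΣF_y = 0: P_y + 2515.24 − 2900 − ½·2758.6·2.1 = 0 → P_y = 3281 lb.
ΣF_x = 0: no horizontal applied forces, so P_x = 0.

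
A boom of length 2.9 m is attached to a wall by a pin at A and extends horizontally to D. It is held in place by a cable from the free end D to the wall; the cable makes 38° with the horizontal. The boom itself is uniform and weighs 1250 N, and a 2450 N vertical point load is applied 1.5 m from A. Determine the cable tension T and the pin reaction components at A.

T = 3074 N, A_x = 2422 N, A_y = 1808 N

ΣM about A: T·sin38°·2.9 − 1250·1.45 − 2450·1.5 = 0 → T = 5487.5/(2.9·0.615661) = 3073.51 ≈ 3074 N.
ΣF_x = 0: A_x − T·cos38° = 0 → A_x = 3073.51 × 0.788011 = 2422 N.
ΣF_y = 0: A_y + T·sin38° − 1250 − 2450 = 0 → A_y = 3700 − 3073.51 × 0.615661 = 1808 N.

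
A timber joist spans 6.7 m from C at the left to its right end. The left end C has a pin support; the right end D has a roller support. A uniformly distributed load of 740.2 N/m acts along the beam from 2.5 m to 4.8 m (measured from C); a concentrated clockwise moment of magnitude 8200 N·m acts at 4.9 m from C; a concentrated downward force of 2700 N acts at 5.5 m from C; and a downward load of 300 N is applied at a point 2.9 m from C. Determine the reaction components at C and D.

C_x = 0, C_y = 204.9 N, D_y = 4498 N

Resultant of the distributed load: 740.2 × 2.3 = 1702.46 N at 3.65 m from C.
Moments about C: D_y·6.7 − (740.2·2.3)·3.65 − 8200 − 2700·5.5 − 300·2.9 = 0 → D_y = 30133.979/6.7 = 4497.61 ≈ 4498 N.
ΣF_y = 0: C_y + 4497.61 − 740.2·2.3 − 2700 − 300 = 0 → C_y = 204.9 N.
ΣF_x = 0: no horizontal applied forces, so C_x = 0.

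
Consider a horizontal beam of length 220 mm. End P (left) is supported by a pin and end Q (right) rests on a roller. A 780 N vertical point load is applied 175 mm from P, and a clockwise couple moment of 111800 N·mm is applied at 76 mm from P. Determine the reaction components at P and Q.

P_x = 0, P_y = -348.6 N, Q_y = 1129 N

Taking moments about P: Q_y·220 − 780·175 − 111800 = 0 → Q_y = 248300/220 = 1128.64 ≈ 1129 N.
ΣF_y = 0: P_y + 1128.64 − 780 = 0 → P_y = -348.6 N.
ΣF_x = 0: no horizontal applied forces, so P_x = 0.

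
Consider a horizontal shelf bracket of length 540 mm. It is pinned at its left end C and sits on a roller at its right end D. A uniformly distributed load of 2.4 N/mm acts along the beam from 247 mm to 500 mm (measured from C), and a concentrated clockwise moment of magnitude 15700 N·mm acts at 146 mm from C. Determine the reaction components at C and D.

Resultant of the distributed load: 2.4 × 253 = 607.2 N at 373.5 mm from C.
Taking moments about C: D_y·540 − (2.4·253)·373.5 − 15700 = 0 → D_y = 242489.2/540 = 449.054 ≈ 449.1 N.
ΣF_y = 0: C_y + 449.054 − 2.4·253 = 0 → C_y = 158.1 N.
ΣF_x = 0: no horizontal applied forces, so C_x = 0.

C_x = 0, C_y = 158.1 N, D_y = 449.1 N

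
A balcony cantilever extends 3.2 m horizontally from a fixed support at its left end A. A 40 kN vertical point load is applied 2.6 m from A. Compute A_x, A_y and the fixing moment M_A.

ΣF_x = 0: A_x = 0.
ΣF_y = 0: A_y − 40 = 0 → A_y = 40.00 kN.
ΣM about A: M_A − 40·2.6 = 0 → M_A = 104.0 kN·m.

A_x = 0, A_y = 40.00 kN, M_A = 104.0 kN·m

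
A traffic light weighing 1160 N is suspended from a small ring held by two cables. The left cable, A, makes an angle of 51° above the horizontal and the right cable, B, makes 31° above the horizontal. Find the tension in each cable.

ΣF_x = 0: −T_A·cos51° + T_B·cos31° = 0 → T_B = 0.734186·T_A.
ΣF_y = 0: T_A·sin51° + T_B·sin31° = 1160.
Substitute: T_A·(0.777146 + 0.734186·0.515038) = 1160 → T_A = 1004.09 ≈ 1004 N.
Then T_B = 0.734186 × 1004.09 = 737.2 N.

T_A = 1004 N, T_B = 737.2 N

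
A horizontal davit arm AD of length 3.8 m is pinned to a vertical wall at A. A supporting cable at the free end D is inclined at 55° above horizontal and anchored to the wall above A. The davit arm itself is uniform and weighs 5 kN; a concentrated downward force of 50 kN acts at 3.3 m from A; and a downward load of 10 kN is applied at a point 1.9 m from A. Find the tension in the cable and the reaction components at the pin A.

ΣM about A: T·sin55°·3.8 − 5·1.9 − 50·3.3 − 10·1.9 = 0 → T = 193.5/(3.8·0.819152) = 62.1631 ≈ 62.16 kN.
ΣF_x = 0: A_x − T·cos55° = 0 → A_x = 62.1631 × 0.573576 = 35.66 kN.
ΣF_y = 0: A_y + T·sin55° − 5 − 50 − 10 = 0 → A_y = 65 − 62.1631 × 0.819152 = 14.08 kN.

T = 62.16 kN, A_x = 35.66 kN, A_y = 14.08 kN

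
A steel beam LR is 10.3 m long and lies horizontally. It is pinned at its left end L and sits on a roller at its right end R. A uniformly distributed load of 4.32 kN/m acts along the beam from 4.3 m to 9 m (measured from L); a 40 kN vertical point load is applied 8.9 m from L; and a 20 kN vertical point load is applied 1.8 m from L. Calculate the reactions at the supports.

Resultant of the distributed load: 4.32 × 4.7 = 20.304 kN at 6.65 m from L.
Taking moments about L: R_y·10.3 − (4.32·4.7)·6.65 − 40·8.9 − 20·1.8 = 0 → R_y = 527.0216/10.3 = 51.1671 ≈ 51.17 kN.
ΣF_y = 0: L_y + 51.1671 − 4.32·4.7 − 40 − 20 = 0 → L_y = 29.14 kN.
ΣF_x = 0: no horizontal applied forces, so L_x = 0.

L_x = 0, L_y = 29.14 kN, R_y = 51.17 kN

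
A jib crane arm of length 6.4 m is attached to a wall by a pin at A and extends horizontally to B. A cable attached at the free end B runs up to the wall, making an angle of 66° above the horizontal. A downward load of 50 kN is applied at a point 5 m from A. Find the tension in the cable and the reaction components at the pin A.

T = 42.76 kN, A_x = 17.39 kN, A_y = 10.94 kN

ΣM about A: T·sin66°·6.4 − 50·5 = 0 → T = 250/(6.4·0.913545) = 42.7593 ≈ 42.76 kN.
ΣF_x = 0: A_x − T·cos66° = 0 → A_x = 42.7593 × 0.406737 = 17.39 kN.
ΣF_y = 0: A_y + T·sin66° − 50 = 0 → A_y = 50 − 42.7593 × 0.913545 = 10.94 kN.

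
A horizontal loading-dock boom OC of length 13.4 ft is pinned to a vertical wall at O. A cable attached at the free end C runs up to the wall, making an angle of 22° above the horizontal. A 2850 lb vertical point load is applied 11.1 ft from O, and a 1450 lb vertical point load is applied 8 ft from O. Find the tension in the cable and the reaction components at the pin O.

T = 8613 lb, O_x = 7986 lb, O_y = 1074 lb

ΣM about O: T·sin22°·13.4 − 2850·11.1 − 1450·8 = 0 → T = 43235/(13.4·0.374607) = 8613.01 ≈ 8613 lb.
ΣF_x = 0: O_x − T·cos22° = 0 → O_x = 8613.01 × 0.927184 = 7986 lb.
ΣF_y = 0: O_y + T·sin22° − 2850 − 1450 = 0 → O_y = 4300 − 8613.01 × 0.374607 = 1074 lb.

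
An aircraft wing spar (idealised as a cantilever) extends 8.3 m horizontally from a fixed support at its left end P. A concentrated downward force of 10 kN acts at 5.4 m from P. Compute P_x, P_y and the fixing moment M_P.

ΣF_x = 0: P_x = 0.
ΣF_y = 0: P_y − 10 = 0 → P_y = 10.00 kN.
ΣM about P: M_P − 10·5.4 = 0 → M_P = 54.00 kN·m.

P_x = 0, P_y = 10.00 kN, M_P = 54.00 kN·m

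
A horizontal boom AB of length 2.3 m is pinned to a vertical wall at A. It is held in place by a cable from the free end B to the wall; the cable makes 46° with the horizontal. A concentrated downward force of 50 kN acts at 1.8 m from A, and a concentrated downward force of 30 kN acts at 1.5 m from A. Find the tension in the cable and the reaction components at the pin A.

T = 81.60 kN, A_x = 56.68 kN, A_y = 21.30 kN

ΣM about A: T·sin46°·2.3 − 50·1.8 − 30·1.5 = 0 → T = 135/(2.3·0.71934) = 81.5965 ≈ 81.60 kN.
ΣF_x = 0: A_x − T·cos46° = 0 → A_x = 81.5965 × 0.694658 = 56.68 kN.
ΣF_y = 0: A_y + T·sin46° − 50 − 30 = 0 → A_y = 80 − 81.5965 × 0.71934 = 21.30 kN.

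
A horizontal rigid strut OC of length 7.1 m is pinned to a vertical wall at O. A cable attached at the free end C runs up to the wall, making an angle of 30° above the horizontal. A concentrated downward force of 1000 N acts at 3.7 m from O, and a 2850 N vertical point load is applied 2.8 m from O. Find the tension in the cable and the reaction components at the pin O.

T = 3290 N, O_x = 2849 N, O_y = 2205 N

ΣM about O: T·sin30°·7.1 − 1000·3.7 − 2850·2.8 = 0 → T = 11680/(7.1·0.5) = 3290.14 ≈ 3290 N.
ΣF_x = 0: O_x − T·cos30° = 0 → O_x = 3290.14 × 0.866025 = 2849 N.
ΣF_y = 0: O_y + T·sin30° − 1000 − 2850 = 0 → O_y = 3850 − 3290.14 × 0.5 = 2205 N.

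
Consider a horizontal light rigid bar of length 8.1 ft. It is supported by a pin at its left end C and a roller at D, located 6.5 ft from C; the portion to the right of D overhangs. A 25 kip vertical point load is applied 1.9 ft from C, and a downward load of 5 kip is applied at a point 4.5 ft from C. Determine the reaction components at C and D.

C_x = 0, C_y = 19.23 kip, D_y = 10.77 kip

Moments about C: D_y·6.5 − 25·1.9 − 5·4.5 = 0 → D_y = 70/6.5 = 10.7692 ≈ 10.77 kip.
ΣF_y = 0: C_y + 10.7692 − 25 − 5 = 0 → C_y = 19.23 kip.
ΣF_x = 0: no horizontal applied forces, so C_x = 0.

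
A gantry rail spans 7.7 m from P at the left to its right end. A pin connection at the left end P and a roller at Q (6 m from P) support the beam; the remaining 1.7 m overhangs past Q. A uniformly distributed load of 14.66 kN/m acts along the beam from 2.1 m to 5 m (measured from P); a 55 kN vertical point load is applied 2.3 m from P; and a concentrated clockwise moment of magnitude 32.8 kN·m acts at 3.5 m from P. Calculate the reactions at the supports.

Resultant of the distributed load: 14.66 × 2.9 = 42.514 kN at 3.55 m from P.
Taking moments about P: Q_y·6 − (14.66·2.9)·3.55 − 55·2.3 − 32.8 = 0 → Q_y = 310.2247/6 = 51.7041 ≈ 51.70 kN.
ΣF_y = 0: P_y + 51.7041 − 14.66·2.9 − 55 = 0 → P_y = 45.81 kN.
ΣF_x = 0: no horizontal applied forces, so P_x = 0.

P_x = 0, P_y = 45.81 kN, Q_y = 51.70 kN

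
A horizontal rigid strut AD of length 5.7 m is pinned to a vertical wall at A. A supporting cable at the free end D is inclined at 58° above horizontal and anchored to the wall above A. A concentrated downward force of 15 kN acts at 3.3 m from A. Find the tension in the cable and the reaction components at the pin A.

ΣM about A: T·sin58°·5.7 − 15·3.3 = 0 → T = 49.5/(5.7·0.848048) = 10.2402 ≈ 10.24 kN.
ΣF_x = 0: A_x − T·cos58° = 0 → A_x = 10.2402 × 0.529919 = 5.426 kN.
ΣF_y = 0: A_y + T·sin58° − 15 = 0 → A_y = 15 − 10.2402 × 0.848048 = 6.316 kN.

T = 10.24 kN, A_x = 5.426 kN, A_y = 6.316 kN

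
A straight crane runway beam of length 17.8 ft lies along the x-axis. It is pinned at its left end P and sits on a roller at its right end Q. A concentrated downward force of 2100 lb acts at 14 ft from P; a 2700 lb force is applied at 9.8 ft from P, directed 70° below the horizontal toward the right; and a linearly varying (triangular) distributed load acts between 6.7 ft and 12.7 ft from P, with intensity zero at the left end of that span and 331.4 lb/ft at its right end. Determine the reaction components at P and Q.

P_x = -923.5 lb, P_y = 1985 lb, Q_y = 3646 lb

Resultant of the triangular load: ½ × 331.4 × 6 = 994.2 lb, acting at 10.7 ft from P (one-third of the span from the peak).
ΣM about P: Q_y·17.8 − 2100·14 − 2700·sin70°·9.8 − (½·331.4·6)·10.7 = 0 → Q_y = 64902.2/17.8 = 3646.19 ≈ 3646 lb.
ΣF_y = 0: P_y + 3646.19 − 2100 − 2700·sin70° − ½·331.4·6 = 0 → P_y = 1985 lb.
ΣF_x = 0: P_x + 2700·cos70° = 0 → P_x = -923.5 lb.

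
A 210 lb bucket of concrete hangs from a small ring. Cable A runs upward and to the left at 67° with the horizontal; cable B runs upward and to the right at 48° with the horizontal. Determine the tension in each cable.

ΣF_x = 0: −T_A·cos67° + T_B·cos48° = 0 → T_B = 0.583939·T_A.
ΣF_y = 0: T_A·sin67° + T_B·sin48° = 210.
Substitute: T_A·(0.920505 + 0.583939·0.743145) = 210 → T_A = 155.044 ≈ 155.0 lb.
Then T_B = 0.583939 × 155.044 = 90.54 lb.

T_A = 155.0 lb, T_B = 90.54 lb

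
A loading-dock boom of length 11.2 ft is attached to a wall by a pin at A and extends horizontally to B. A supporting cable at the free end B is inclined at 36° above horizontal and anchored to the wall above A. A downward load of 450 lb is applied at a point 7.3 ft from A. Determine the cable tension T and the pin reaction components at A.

ΣM about A: T·sin36°·11.2 − 450·7.3 = 0 → T = 3285/(11.2·0.587785) = 498.998 ≈ 499.0 lb.
ΣF_x = 0: A_x − T·cos36° = 0 → A_x = 498.998 × 0.809017 = 403.7 lb.
ΣF_y = 0: A_y + T·sin36° − 450 = 0 → A_y = 450 − 498.998 × 0.587785 = 156.7 lb.

T = 499.0 lb, A_x = 403.7 lb, A_y = 156.7 lb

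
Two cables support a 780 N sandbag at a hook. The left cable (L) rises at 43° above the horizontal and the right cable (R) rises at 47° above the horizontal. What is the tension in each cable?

ΣF_x = 0: −T_L·cos43° + T_R·cos47° = 0 → T_R = 1.07237·T_L.
ΣF_y = 0: T_L·sin43° + T_R·sin47° = 780.
Substitute: T_L·(0.681998 + 1.07237·0.731354) = 780 → T_L = 531.958 ≈ 532.0 N.
Then T_R = 1.07237 × 531.958 = 570.5 N.

T_L = 532.0 N, T_R = 570.5 N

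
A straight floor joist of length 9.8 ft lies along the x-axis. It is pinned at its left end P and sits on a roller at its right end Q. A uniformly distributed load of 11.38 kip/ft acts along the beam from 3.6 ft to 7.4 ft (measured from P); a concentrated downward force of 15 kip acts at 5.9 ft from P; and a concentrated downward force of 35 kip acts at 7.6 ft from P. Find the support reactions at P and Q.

P_x = 0, P_y = 32.80 kip, Q_y = 60.44 kip

Resultant of the distributed load: 11.38 × 3.8 = 43.244 kip at 5.5 ft from P.
Moments about P: Q_y·9.8 − (11.38·3.8)·5.5 − 15·5.9 − 35·7.6 = 0 → Q_y = 592.342/9.8 = 60.4431 ≈ 60.44 kip.
ΣF_y = 0: P_y + 60.4431 − 11.38·3.8 − 15 − 35 = 0 → P_y = 32.80 kip.
ΣF_x = 0: no horizontal applied forces, so P_x = 0.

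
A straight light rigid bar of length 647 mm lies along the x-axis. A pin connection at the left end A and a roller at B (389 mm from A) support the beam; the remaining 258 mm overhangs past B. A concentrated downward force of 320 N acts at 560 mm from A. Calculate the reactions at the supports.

Taking moments about A: B_y·389 − 320·560 = 0 → B_y = 179200/389 = 460.668 ≈ 460.7 N.
ΣF_y = 0: A_y + 460.668 − 320 = 0 → A_y = -140.7 N.
ΣF_x = 0: no horizontal applied forces, so A_x = 0.

A_x = 0, A_y = -140.7 N, B_y = 460.7 N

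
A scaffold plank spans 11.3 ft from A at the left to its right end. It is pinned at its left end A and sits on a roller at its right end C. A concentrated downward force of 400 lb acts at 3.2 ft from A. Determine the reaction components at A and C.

Moments about A: C_y·11.3 − 400·3.2 = 0 → C_y = 1280/11.3 = 113.274 ≈ 113.3 lb.
ΣF_y = 0: A_y + 113.274 − 400 = 0 → A_y = 286.7 lb.
ΣF_x = 0: no horizontal applied forces, so A_x = 0.

A_x = 0, A_y = 286.7 lb, C_y = 113.3 lb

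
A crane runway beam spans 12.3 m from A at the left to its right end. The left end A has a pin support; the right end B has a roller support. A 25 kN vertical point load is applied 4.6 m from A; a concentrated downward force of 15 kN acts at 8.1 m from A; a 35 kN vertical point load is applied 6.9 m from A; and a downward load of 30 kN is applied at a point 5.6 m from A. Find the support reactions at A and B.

Taking moments about A: B_y·12.3 − 25·4.6 − 15·8.1 − 35·6.9 − 30·5.6 = 0 → B_y = 646/12.3 = 52.5203 ≈ 52.52 kN.
ΣF_y = 0: A_y + 52.5203 − 25 − 15 − 35 − 30 = 0 → A_y = 52.48 kN.
ΣF_x = 0: no horizontal applied forces, so A_x = 0.

A_x = 0, A_y = 52.48 kN, B_y = 52.52 kN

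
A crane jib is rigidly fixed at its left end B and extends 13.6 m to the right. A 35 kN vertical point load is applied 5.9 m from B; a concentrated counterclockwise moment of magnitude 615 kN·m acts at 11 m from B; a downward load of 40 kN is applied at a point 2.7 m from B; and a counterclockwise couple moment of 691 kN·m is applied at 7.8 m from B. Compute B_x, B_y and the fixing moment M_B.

B_x = 0, B_y = 75.00 kN, M_B = -991.5 kN·m

ΣF_x = 0: B_x = 0.
ΣF_y = 0: B_y − 35 − 40 = 0 → B_y = 75.00 kN.
ΣM about B: M_B − 35·5.9 + 615 − 40·2.7 + 691 = 0 → M_B = -991.5 kN·m.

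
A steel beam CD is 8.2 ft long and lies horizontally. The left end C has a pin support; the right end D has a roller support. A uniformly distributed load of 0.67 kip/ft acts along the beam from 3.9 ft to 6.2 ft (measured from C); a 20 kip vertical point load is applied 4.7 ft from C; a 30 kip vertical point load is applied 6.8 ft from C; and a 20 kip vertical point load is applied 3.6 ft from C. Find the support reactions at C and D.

C_x = 0, C_y = 25.47 kip, D_y = 46.07 kip

Resultant of the distributed load: 0.67 × 2.3 = 1.541 kip at 5.05 ft from C.
ΣM about C: D_y·8.2 − (0.67·2.3)·5.05 − 20·4.7 − 30·6.8 − 20·3.6 = 0 → D_y = 377.78205/8.2 = 46.071 ≈ 46.07 kip.
ΣF_y = 0: C_y + 46.071 − 0.67·2.3 − 20 − 30 − 20 = 0 → C_y = 25.47 kip.
ΣF_x = 0: no horizontal applied forces, so C_x = 0.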